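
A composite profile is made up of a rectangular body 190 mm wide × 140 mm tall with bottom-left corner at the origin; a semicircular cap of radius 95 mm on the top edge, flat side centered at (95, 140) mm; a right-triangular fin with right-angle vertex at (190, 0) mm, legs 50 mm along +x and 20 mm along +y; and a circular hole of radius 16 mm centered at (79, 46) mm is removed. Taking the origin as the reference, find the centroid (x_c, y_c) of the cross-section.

rectangular body: A = 190 × 140 = 26600.00, centroid at (95.00, 70.00).
semicircular top: A = ½π·95² = 14176.44, centroid at (95.00, 180.32).
triangular fin: A = ½·50·20 = 500.00, centroid at (206.67, 6.67).
hole: A = −π·16² = -804.25, centroid at (79.00, 46.00).
ΣA = 40472.19 mm²
ΣAx_c = (26600.00)(95.00) + (14176.44)(95.00) + (500.00)(206.67) + (-804.25)(79.00) = 3913559.26 mm³
ΣAy_c = (26600.00)(70.00) + (14176.44)(180.32) + (500.00)(6.67) + (-804.25)(46.00) = 4384622.43 mm³
x_c = 3913559.26 / 40472.19 = 96.70 mm
y_c = 4384622.43 / 40472.19 = 108.34 mm

x_c = 96.70 mm, y_c = 108.34 mm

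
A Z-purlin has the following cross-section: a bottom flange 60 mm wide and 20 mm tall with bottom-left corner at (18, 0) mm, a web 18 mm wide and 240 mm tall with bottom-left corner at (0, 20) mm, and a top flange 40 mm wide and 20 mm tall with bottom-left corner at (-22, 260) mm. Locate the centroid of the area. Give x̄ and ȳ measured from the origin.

bottom flange: A = 60 × 20 = 1200.00, centroid at (48.00, 10.00).
web: A = 18 × 240 = 4320.00, centroid at (9.00, 140.00).
top flange: A = 40 × 20 = 800.00, centroid at (-2.00, 270.00).
ΣA = 6320.00 mm²
ΣAx̄ = (1200.00)(48.00) + (4320.00)(9.00) + (800.00)(-2.00) = 94880.00 mm³
ΣAȳ = (1200.00)(10.00) + (4320.00)(140.00) + (800.00)(270.00) = 832800.00 mm³
x̄ = 94880.00 / 6320.00 = 15.01 mm
ȳ = 832800.00 / 6320.00 = 131.77 mm

x̄ = 15.01 mm, ȳ = 131.77 mm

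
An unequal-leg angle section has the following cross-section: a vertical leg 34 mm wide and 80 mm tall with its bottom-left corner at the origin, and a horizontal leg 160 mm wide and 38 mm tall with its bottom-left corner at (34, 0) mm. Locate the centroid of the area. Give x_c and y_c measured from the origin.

Part | A | x̄ᵢ | ȳᵢ | A·x̄ᵢ | A·ȳᵢ
vertical leg | 2720.00 | 17.00 | 40.00 | 46240.00 | 108800.00
horizontal leg | 6080.00 | 114.00 | 19.00 | 693120.00 | 115520.00
Σ | 8800.00 |  |  | 739360.00 | 224320.00
x_c = 739360.00 / 8800.00 = 84.02 mm
y_c = 224320.00 / 8800.00 = 25.49 mm

x_c = 84.02 mm, y_c = 25.49 mm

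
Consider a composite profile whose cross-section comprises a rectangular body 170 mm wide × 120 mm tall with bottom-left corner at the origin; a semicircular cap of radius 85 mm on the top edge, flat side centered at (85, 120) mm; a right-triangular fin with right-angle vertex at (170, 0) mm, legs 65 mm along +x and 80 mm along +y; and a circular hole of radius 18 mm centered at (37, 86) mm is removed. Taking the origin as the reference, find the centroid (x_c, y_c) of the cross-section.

rectangular body: A = 170 × 120 = 20400.00, centroid at (85.00, 60.00).
semicircular top: A = ½π·85² = 11349.00, centroid at (85.00, 156.08).
triangular fin: A = ½·65·80 = 2600.00, centroid at (191.67, 26.67).
hole: A = −π·18² = -1017.88, centroid at (37.00, 86.00).
ΣA = 33331.13 mm², ΣAx_c = 3159337.21 mm³, ΣAy_c = 2977093.08 mm³.
x_c = 3159337.21/33331.13 = 94.79 mm; y_c = 2977093.08/33331.13 = 89.32 mm.

x_c = 94.79 mm, y_c = 89.32 mm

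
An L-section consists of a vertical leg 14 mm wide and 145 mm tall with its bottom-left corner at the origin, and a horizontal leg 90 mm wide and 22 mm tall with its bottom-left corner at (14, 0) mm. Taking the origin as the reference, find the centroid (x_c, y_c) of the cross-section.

x_c = 32.68 mm, y_c = 42.13 mm

vertical leg: A = 14 × 145 = 2030.00, centroid at (7.00, 72.50).
horizontal leg: A = 90 × 22 = 1980.00, centroid at (59.00, 11.00).
ΣA = 4010.00 mm², ΣAx_c = 131030.00 mm³, ΣAy_c = 168955.00 mm³.
x_c = 131030.00/4010.00 = 32.68 mm; y_c = 168955.00/4010.00 = 42.13 mm.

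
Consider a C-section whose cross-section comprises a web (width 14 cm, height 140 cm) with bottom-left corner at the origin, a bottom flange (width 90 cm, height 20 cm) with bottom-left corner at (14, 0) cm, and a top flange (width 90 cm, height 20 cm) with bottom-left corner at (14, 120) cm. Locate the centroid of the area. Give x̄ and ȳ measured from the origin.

web: A = 14 × 140 = 1960.00, centroid at (7.00, 70.00).
bottom flange: A = 90 × 20 = 1800.00, centroid at (59.00, 10.00).
top flange: A = 90 × 20 = 1800.00, centroid at (59.00, 130.00).
ΣA = 5560.00 cm²
ΣAx̄ = (1960.00)(7.00) + (1800.00)(59.00) + (1800.00)(59.00) = 226120.00 cm³
ΣAȳ = (1960.00)(70.00) + (1800.00)(10.00) + (1800.00)(130.00) = 389200.00 cm³
x̄ = 226120.00 / 5560.00 = 40.67 cm
ȳ = 389200.00 / 5560.00 = 70.00 cm

x̄ = 40.67 cm, ȳ = 70.00 cm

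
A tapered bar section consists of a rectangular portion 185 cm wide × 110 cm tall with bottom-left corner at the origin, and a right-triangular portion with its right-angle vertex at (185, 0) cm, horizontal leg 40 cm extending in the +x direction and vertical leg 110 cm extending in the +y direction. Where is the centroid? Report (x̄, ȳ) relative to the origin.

rectangular portion: A = 185 × 110 = 20350.00, centroid at (92.50, 55.00).
triangular portion: A = ½·40·110 = 2200.00, centroid at (198.33, 36.67).
ΣA = 22550.00 cm²
ΣAx̄ = (20350.00)(92.50) + (2200.00)(198.33) = 2318708.33 cm³
ΣAȳ = (20350.00)(55.00) + (2200.00)(36.67) = 1199916.67 cm³
x̄ = 2318708.33 / 22550.00 = 102.83 cm
ȳ = 1199916.67 / 22550.00 = 53.21 cm

x̄ = 102.83 cm, ȳ = 53.21 cm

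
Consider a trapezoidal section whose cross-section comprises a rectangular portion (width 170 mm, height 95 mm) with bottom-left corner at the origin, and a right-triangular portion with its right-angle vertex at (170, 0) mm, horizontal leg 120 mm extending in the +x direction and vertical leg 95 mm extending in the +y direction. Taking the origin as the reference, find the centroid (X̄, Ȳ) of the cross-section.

Part | A | x̄ᵢ | ȳᵢ | A·x̄ᵢ | A·ȳᵢ
rectangular portion | 16150.00 | 85.00 | 47.50 | 1372750.00 | 767125.00
triangular portion | 5700.00 | 210.00 | 31.67 | 1197000.00 | 180500.00
Σ | 21850.00 |  |  | 2569750.00 | 947625.00
X̄ = 2569750.00 / 21850.00 = 117.61 mm
Ȳ = 947625.00 / 21850.00 = 43.37 mm

X̄ = 117.61 mm, Ȳ = 43.37 mm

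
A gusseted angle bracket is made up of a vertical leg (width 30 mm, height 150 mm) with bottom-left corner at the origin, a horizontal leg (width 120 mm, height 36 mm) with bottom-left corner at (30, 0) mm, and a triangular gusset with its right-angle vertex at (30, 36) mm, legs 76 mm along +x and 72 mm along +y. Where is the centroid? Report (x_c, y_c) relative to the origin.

vertical leg: A = 30 × 150 = 4500.00, centroid at (15.00, 75.00).
horizontal leg: A = 120 × 36 = 4320.00, centroid at (90.00, 18.00).
gusset: A = ½·76·72 = 2736.00, centroid at (55.33, 60.00).
ΣA = 11556.00 mm², ΣAx_c = 607692.00 mm³, ΣAy_c = 579420.00 mm³.
x_c = 607692.00/11556.00 = 52.59 mm; y_c = 579420.00/11556.00 = 50.14 mm.

x_c = 52.59 mm, y_c = 50.14 mm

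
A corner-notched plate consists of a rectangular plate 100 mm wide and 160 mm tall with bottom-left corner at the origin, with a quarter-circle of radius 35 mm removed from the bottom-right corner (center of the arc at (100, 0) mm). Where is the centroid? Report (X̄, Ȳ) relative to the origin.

Part | A | x̄ᵢ | ȳᵢ | A·x̄ᵢ | A·ȳᵢ
plate | 16000.00 | 50.00 | 80.00 | 800000.00 | 1280000.00
removed quarter-circle | -962.11 | 85.15 | 14.85 | -81919.61 | -14291.67
Σ | 15037.89 |  |  | 718080.39 | 1265708.33
X̄ = 718080.39 / 15037.89 = 47.75 mm
Ȳ = 1265708.33 / 15037.89 = 84.17 mm

X̄ = 47.75 mm, Ȳ = 84.17 mm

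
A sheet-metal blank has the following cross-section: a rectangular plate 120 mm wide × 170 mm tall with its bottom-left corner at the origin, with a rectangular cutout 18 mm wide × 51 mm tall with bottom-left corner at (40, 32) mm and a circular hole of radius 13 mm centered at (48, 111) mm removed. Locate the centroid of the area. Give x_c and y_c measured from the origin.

Part | A | x̄ᵢ | ȳᵢ | A·x̄ᵢ | A·ȳᵢ
plate | 20400.00 | 60.00 | 85.00 | 1224000.00 | 1734000.00
hole 1 | -918.00 | 49.00 | 57.50 | -44982.00 | -52785.00
hole 2 | -530.93 | 48.00 | 111.00 | -25484.60 | -58933.14
Σ | 18951.07 |  |  | 1153533.40 | 1622281.86
x_c = 1153533.40 / 18951.07 = 60.87 mm
y_c = 1622281.86 / 18951.07 = 85.60 mm

x_c = 60.87 mm, y_c = 85.60 mm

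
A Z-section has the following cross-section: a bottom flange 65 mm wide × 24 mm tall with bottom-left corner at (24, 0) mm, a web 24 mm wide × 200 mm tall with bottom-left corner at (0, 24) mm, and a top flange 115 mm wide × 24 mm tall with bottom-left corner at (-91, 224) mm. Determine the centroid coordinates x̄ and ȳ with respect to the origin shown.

bottom flange: A = 65 × 24 = 1560.00, centroid at (56.50, 12.00).
web: A = 24 × 200 = 4800.00, centroid at (12.00, 124.00).
top flange: A = 115 × 24 = 2760.00, centroid at (-33.50, 236.00).
ΣA = 9120.00 mm²
ΣAx̄ = (1560.00)(56.50) + (4800.00)(12.00) + (2760.00)(-33.50) = 53280.00 mm³
ΣAȳ = (1560.00)(12.00) + (4800.00)(124.00) + (2760.00)(236.00) = 1265280.00 mm³
x̄ = 53280.00 / 9120.00 = 5.84 mm
ȳ = 1265280.00 / 9120.00 = 138.74 mm

x̄ = 5.84 mm, ȳ = 138.74 mm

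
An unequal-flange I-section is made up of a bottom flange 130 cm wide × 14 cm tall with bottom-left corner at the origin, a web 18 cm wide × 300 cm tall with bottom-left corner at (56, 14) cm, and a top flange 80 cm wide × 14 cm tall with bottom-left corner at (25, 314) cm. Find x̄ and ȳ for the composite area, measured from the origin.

bottom flange: A = 130 × 14 = 1820.00, centroid at (65.00, 7.00).
web: A = 18 × 300 = 5400.00, centroid at (65.00, 164.00).
top flange: A = 80 × 14 = 1120.00, centroid at (65.00, 321.00).
ΣA = 8340.00 cm², ΣAx̄ = 542100.00 cm³, ΣAȳ = 1257860.00 cm³.
x̄ = 542100.00/8340.00 = 65.00 cm; ȳ = 1257860.00/8340.00 = 150.82 cm.

x̄ = 65.00 cm, ȳ = 150.82 cm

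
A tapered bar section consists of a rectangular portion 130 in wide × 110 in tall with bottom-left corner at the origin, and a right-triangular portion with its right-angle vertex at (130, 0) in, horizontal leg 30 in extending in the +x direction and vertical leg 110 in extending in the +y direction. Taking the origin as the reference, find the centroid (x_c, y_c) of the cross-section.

Part | A | x̄ᵢ | ȳᵢ | A·x̄ᵢ | A·ȳᵢ
rectangular portion | 14300.00 | 65.00 | 55.00 | 929500.00 | 786500.00
triangular portion | 1650.00 | 140.00 | 36.67 | 231000.00 | 60500.00
Σ | 15950.00 |  |  | 1160500.00 | 847000.00
x_c = 1160500.00 / 15950.00 = 72.76 in
y_c = 847000.00 / 15950.00 = 53.10 in

x_c = 72.76 in, y_c = 53.10 in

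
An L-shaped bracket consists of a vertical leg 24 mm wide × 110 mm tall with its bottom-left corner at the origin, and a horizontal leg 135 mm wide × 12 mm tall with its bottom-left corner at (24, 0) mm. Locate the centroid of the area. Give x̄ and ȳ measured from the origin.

vertical leg: A = 24 × 110 = 2640.00, centroid at (12.00, 55.00).
horizontal leg: A = 135 × 12 = 1620.00, centroid at (91.50, 6.00).
ΣA = 4260.00 mm²
ΣAx̄ = (2640.00)(12.00) + (1620.00)(91.50) = 179910.00 mm³
ΣAȳ = (2640.00)(55.00) + (1620.00)(6.00) = 154920.00 mm³
x̄ = 179910.00 / 4260.00 = 42.23 mm
ȳ = 154920.00 / 4260.00 = 36.37 mm

x̄ = 42.23 mm, ȳ = 36.37 mm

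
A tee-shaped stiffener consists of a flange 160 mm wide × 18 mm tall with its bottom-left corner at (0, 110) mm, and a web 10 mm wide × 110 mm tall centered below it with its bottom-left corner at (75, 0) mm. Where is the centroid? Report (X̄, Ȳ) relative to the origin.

X̄ = 80.00 mm, Ȳ = 101.31 mm

web: A = 10 × 110 = 1100.00, centroid at (80.00, 55.00).
flange: A = 160 × 18 = 2880.00, centroid at (80.00, 119.00).
ΣA = 3980.00 mm²
ΣAX̄ = (1100.00)(80.00) + (2880.00)(80.00) = 318400.00 mm³
ΣAȲ = (1100.00)(55.00) + (2880.00)(119.00) = 403220.00 mm³
X̄ = 318400.00 / 3980.00 = 80.00 mm
Ȳ = 403220.00 / 3980.00 = 101.31 mm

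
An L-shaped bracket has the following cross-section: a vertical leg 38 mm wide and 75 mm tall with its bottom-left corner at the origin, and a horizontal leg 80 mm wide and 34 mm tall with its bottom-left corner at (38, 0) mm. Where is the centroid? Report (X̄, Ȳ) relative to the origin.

vertical leg: A = 38 × 75 = 2850.00, centroid at (19.00, 37.50).
horizontal leg: A = 80 × 34 = 2720.00, centroid at (78.00, 17.00).
ΣA = 5570.00 mm², ΣAX̄ = 266310.00 mm³, ΣAȲ = 153115.00 mm³.
X̄ = 266310.00/5570.00 = 47.81 mm; Ȳ = 153115.00/5570.00 = 27.49 mm.

X̄ = 47.81 mm, Ȳ = 27.49 mm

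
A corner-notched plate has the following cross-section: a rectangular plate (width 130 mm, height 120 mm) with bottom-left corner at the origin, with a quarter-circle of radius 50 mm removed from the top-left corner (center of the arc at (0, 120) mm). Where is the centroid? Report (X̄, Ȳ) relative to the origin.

plate: A = 130 × 120 = 15600.00, centroid at (65.00, 60.00).
removed quarter-circle: A = −¼π·50² = -1963.50, centroid at (21.22, 98.78).
ΣA = 13636.50 mm², ΣAX̄ = 972333.33 mm³, ΣAȲ = 742047.22 mm³.
X̄ = 972333.33/13636.50 = 71.30 mm; Ȳ = 742047.22/13636.50 = 54.42 mm.

X̄ = 71.30 mm, Ȳ = 54.42 mm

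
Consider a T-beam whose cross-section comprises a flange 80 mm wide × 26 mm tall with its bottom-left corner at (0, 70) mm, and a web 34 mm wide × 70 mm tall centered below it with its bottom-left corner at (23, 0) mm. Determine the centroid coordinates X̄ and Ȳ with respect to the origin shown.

Part | A | x̄ᵢ | ȳᵢ | A·x̄ᵢ | A·ȳᵢ
web | 2380.00 | 40.00 | 35.00 | 95200.00 | 83300.00
flange | 2080.00 | 40.00 | 83.00 | 83200.00 | 172640.00
Σ | 4460.00 |  |  | 178400.00 | 255940.00
X̄ = 178400.00 / 4460.00 = 40.00 mm
Ȳ = 255940.00 / 4460.00 = 57.39 mm

X̄ = 40.00 mm, Ȳ = 57.39 mm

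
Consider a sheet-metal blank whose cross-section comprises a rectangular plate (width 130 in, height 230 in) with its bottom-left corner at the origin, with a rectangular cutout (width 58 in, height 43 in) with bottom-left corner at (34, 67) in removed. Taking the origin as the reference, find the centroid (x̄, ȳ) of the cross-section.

Part | A | x̄ᵢ | ȳᵢ | A·x̄ᵢ | A·ȳᵢ
plate | 29900.00 | 65.00 | 115.00 | 1943500.00 | 3438500.00
hole | -2494.00 | 63.00 | 88.50 | -157122.00 | -220719.00
Σ | 27406.00 |  |  | 1786378.00 | 3217781.00
x̄ = 1786378.00 / 27406.00 = 65.18 in
ȳ = 3217781.00 / 27406.00 = 117.41 in

x̄ = 65.18 in, ȳ = 117.41 in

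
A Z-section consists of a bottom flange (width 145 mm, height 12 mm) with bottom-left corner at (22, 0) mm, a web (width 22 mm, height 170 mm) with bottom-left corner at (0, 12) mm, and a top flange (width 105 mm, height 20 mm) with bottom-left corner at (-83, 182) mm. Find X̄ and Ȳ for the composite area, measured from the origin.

X̄ = 18.67 mm, Ȳ = 102.43 mm

bottom flange: A = 145 × 12 = 1740.00, centroid at (94.50, 6.00).
web: A = 22 × 170 = 3740.00, centroid at (11.00, 97.00).
top flange: A = 105 × 20 = 2100.00, centroid at (-30.50, 192.00).
ΣA = 7580.00 mm², ΣAX̄ = 141520.00 mm³, ΣAȲ = 776420.00 mm³.
X̄ = 141520.00/7580.00 = 18.67 mm; Ȳ = 776420.00/7580.00 = 102.43 mm.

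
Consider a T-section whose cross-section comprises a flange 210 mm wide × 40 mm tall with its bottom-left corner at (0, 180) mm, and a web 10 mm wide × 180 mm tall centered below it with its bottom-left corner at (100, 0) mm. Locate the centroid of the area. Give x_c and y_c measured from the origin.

x_c = 105.00 mm, y_c = 180.59 mm

web: A = 10 × 180 = 1800.00, centroid at (105.00, 90.00).
flange: A = 210 × 40 = 8400.00, centroid at (105.00, 200.00).
ΣA = 10200.00 mm²
ΣAx_c = (1800.00)(105.00) + (8400.00)(105.00) = 1071000.00 mm³
ΣAy_c = (1800.00)(90.00) + (8400.00)(200.00) = 1842000.00 mm³
x_c = 1071000.00 / 10200.00 = 105.00 mm
y_c = 1842000.00 / 10200.00 = 180.59 mm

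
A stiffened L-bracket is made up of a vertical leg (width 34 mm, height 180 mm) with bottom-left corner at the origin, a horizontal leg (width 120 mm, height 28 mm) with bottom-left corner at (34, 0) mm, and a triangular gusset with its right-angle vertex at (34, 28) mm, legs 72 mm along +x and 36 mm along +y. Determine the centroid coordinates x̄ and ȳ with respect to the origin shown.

x̄ = 45.94 mm, ȳ = 60.29 mm

vertical leg: A = 34 × 180 = 6120.00, centroid at (17.00, 90.00).
horizontal leg: A = 120 × 28 = 3360.00, centroid at (94.00, 14.00).
gusset: A = ½·72·36 = 1296.00, centroid at (58.00, 40.00).
ΣA = 10776.00 mm², ΣAx̄ = 495048.00 mm³, ΣAȳ = 649680.00 mm³.
x̄ = 495048.00/10776.00 = 45.94 mm; ȳ = 649680.00/10776.00 = 60.29 mm.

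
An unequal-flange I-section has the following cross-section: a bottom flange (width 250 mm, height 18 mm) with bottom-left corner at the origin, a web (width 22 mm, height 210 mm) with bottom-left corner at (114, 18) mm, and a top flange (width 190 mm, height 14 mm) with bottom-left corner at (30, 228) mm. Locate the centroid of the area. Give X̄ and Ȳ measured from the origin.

bottom flange: A = 250 × 18 = 4500.00, centroid at (125.00, 9.00).
web: A = 22 × 210 = 4620.00, centroid at (125.00, 123.00).
top flange: A = 190 × 14 = 2660.00, centroid at (125.00, 235.00).
ΣA = 11780.00 mm², ΣAX̄ = 1472500.00 mm³, ΣAȲ = 1233860.00 mm³.
X̄ = 1472500.00/11780.00 = 125.00 mm; Ȳ = 1233860.00/11780.00 = 104.74 mm.

X̄ = 125.00 mm, Ȳ = 104.74 mm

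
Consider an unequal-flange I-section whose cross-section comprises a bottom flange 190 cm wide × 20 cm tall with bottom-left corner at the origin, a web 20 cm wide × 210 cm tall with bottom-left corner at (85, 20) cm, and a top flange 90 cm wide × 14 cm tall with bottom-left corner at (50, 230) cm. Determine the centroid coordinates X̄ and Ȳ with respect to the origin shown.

X̄ = 95.00 cm, Ȳ = 93.05 cm

bottom flange: A = 190 × 20 = 3800.00, centroid at (95.00, 10.00).
web: A = 20 × 210 = 4200.00, centroid at (95.00, 125.00).
top flange: A = 90 × 14 = 1260.00, centroid at (95.00, 237.00).
ΣA = 9260.00 cm²
ΣAX̄ = (3800.00)(95.00) + (4200.00)(95.00) + (1260.00)(95.00) = 879700.00 cm³
ΣAȲ = (3800.00)(10.00) + (4200.00)(125.00) + (1260.00)(237.00) = 861620.00 cm³
X̄ = 879700.00 / 9260.00 = 95.00 cm
Ȳ = 861620.00 / 9260.00 = 93.05 cm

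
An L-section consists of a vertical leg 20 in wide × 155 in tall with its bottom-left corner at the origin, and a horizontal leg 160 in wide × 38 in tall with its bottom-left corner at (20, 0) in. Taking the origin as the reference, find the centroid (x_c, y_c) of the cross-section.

vertical leg: A = 20 × 155 = 3100.00, centroid at (10.00, 77.50).
horizontal leg: A = 160 × 38 = 6080.00, centroid at (100.00, 19.00).
ΣA = 9180.00 in², ΣAx_c = 639000.00 in³, ΣAy_c = 355770.00 in³.
x_c = 639000.00/9180.00 = 69.61 in; y_c = 355770.00/9180.00 = 38.75 in.

x_c = 69.61 in, y_c = 38.75 in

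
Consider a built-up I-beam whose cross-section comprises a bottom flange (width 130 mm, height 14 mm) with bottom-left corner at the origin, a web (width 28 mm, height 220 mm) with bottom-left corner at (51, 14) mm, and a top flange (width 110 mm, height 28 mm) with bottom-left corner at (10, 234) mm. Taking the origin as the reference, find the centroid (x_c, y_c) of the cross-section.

x_c = 65.00 mm, y_c = 139.28 mm

Part | A | x̄ᵢ | ȳᵢ | A·x̄ᵢ | A·ȳᵢ
bottom flange | 1820.00 | 65.00 | 7.00 | 118300.00 | 12740.00
web | 6160.00 | 65.00 | 124.00 | 400400.00 | 763840.00
top flange | 3080.00 | 65.00 | 248.00 | 200200.00 | 763840.00
Σ | 11060.00 |  |  | 718900.00 | 1540420.00
x_c = 718900.00 / 11060.00 = 65.00 mm
y_c = 1540420.00 / 11060.00 = 139.28 mm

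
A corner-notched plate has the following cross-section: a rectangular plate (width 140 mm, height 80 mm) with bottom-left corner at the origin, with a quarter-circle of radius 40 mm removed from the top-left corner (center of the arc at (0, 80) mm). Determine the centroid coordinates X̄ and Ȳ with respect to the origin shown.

X̄ = 76.70 mm, Ȳ = 37.09 mm

plate: A = 140 × 80 = 11200.00, centroid at (70.00, 40.00).
removed quarter-circle: A = −¼π·40² = -1256.64, centroid at (16.98, 63.02).
ΣA = 9943.36 mm², ΣAX̄ = 762666.67 mm³, ΣAȲ = 368802.37 mm³.
X̄ = 762666.67/9943.36 = 76.70 mm; Ȳ = 368802.37/9943.36 = 37.09 mm.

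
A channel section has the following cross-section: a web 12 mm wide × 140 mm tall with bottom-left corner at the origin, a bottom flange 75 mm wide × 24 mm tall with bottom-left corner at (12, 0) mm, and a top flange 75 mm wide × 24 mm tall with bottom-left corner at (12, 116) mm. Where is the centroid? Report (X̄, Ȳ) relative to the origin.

web: A = 12 × 140 = 1680.00, centroid at (6.00, 70.00).
bottom flange: A = 75 × 24 = 1800.00, centroid at (49.50, 12.00).
top flange: A = 75 × 24 = 1800.00, centroid at (49.50, 128.00).
ΣA = 5280.00 mm²
ΣAX̄ = (1680.00)(6.00) + (1800.00)(49.50) + (1800.00)(49.50) = 188280.00 mm³
ΣAȲ = (1680.00)(70.00) + (1800.00)(12.00) + (1800.00)(128.00) = 369600.00 mm³
X̄ = 188280.00 / 5280.00 = 35.66 mm
Ȳ = 369600.00 / 5280.00 = 70.00 mm

X̄ = 35.66 mm, Ȳ = 70.00 mm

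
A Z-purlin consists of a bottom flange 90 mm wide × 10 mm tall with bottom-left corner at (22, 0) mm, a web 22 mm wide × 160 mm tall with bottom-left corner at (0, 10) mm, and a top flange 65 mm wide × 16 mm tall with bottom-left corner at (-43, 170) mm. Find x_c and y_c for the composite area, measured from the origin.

x_c = 16.14 mm, y_c = 92.75 mm

bottom flange: A = 90 × 10 = 900.00, centroid at (67.00, 5.00).
web: A = 22 × 160 = 3520.00, centroid at (11.00, 90.00).
top flange: A = 65 × 16 = 1040.00, centroid at (-10.50, 178.00).
ΣA = 5460.00 mm², ΣAx_c = 88100.00 mm³, ΣAy_c = 506420.00 mm³.
x_c = 88100.00/5460.00 = 16.14 mm; y_c = 506420.00/5460.00 = 92.75 mm.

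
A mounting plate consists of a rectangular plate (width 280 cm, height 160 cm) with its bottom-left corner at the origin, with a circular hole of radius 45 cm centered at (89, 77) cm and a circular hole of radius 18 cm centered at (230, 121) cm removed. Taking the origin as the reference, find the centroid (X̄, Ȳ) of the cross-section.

plate: A = 280 × 160 = 44800.00, centroid at (140.00, 80.00).
hole 1: A = −π·45² = -6361.73, centroid at (89.00, 77.00).
hole 2: A = −π·18² = -1017.88, centroid at (230.00, 121.00).
ΣA = 37420.40 cm²
ΣAX̄ = (44800.00)(140.00) + (-6361.73)(89.00) + (-1017.88)(230.00) = 5471694.98 cm³
ΣAȲ = (44800.00)(80.00) + (-6361.73)(77.00) + (-1017.88)(121.00) = 2970984.17 cm³
X̄ = 5471694.98 / 37420.40 = 146.22 cm
Ȳ = 2970984.17 / 37420.40 = 79.39 cm

X̄ = 146.22 cm, Ȳ = 79.39 cm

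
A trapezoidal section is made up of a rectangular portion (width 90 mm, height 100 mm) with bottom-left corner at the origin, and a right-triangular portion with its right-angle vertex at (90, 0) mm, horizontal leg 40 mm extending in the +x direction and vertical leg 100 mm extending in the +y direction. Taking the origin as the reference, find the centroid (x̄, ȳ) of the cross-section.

x̄ = 55.61 mm, ȳ = 46.97 mm

rectangular portion: A = 90 × 100 = 9000.00, centroid at (45.00, 50.00).
triangular portion: A = ½·40·100 = 2000.00, centroid at (103.33, 33.33).
ΣA = 11000.00 mm²
ΣAx̄ = (9000.00)(45.00) + (2000.00)(103.33) = 611666.67 mm³
ΣAȳ = (9000.00)(50.00) + (2000.00)(33.33) = 516666.67 mm³
x̄ = 611666.67 / 11000.00 = 55.61 mm
ȳ = 516666.67 / 11000.00 = 46.97 mm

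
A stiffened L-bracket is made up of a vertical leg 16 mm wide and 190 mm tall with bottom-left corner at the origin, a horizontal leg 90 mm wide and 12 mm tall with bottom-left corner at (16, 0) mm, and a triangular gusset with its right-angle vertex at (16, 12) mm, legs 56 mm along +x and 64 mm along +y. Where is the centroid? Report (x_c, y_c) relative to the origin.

x_c = 25.76 mm, y_c = 60.05 mm

Part | A | x̄ᵢ | ȳᵢ | A·x̄ᵢ | A·ȳᵢ
vertical leg | 3040.00 | 8.00 | 95.00 | 24320.00 | 288800.00
horizontal leg | 1080.00 | 61.00 | 6.00 | 65880.00 | 6480.00
gusset | 1792.00 | 34.67 | 33.33 | 62122.67 | 59733.33
Σ | 5912.00 |  |  | 152322.67 | 355013.33
x_c = 152322.67 / 5912.00 = 25.76 mm
y_c = 355013.33 / 5912.00 = 60.05 mm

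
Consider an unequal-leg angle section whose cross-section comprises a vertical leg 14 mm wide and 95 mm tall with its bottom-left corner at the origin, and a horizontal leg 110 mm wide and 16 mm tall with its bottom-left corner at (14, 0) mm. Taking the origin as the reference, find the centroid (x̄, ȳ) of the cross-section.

x̄ = 42.31 mm, ȳ = 25.00 mm

vertical leg: A = 14 × 95 = 1330.00, centroid at (7.00, 47.50).
horizontal leg: A = 110 × 16 = 1760.00, centroid at (69.00, 8.00).
ΣA = 3090.00 mm²
ΣAx̄ = (1330.00)(7.00) + (1760.00)(69.00) = 130750.00 mm³
ΣAȳ = (1330.00)(47.50) + (1760.00)(8.00) = 77255.00 mm³
x̄ = 130750.00 / 3090.00 = 42.31 mm
ȳ = 77255.00 / 3090.00 = 25.00 mm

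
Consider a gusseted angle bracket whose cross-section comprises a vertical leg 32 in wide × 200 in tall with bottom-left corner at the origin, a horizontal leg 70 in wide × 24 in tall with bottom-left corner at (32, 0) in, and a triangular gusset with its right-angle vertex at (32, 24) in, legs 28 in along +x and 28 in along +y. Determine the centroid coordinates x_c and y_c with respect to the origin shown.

x_c = 27.29 in, y_c = 79.46 in

vertical leg: A = 32 × 200 = 6400.00, centroid at (16.00, 100.00).
horizontal leg: A = 70 × 24 = 1680.00, centroid at (67.00, 12.00).
gusset: A = ½·28·28 = 392.00, centroid at (41.33, 33.33).
ΣA = 8472.00 in², ΣAx_c = 231162.67 in³, ΣAy_c = 673226.67 in³.
x_c = 231162.67/8472.00 = 27.29 in; y_c = 673226.67/8472.00 = 79.46 in.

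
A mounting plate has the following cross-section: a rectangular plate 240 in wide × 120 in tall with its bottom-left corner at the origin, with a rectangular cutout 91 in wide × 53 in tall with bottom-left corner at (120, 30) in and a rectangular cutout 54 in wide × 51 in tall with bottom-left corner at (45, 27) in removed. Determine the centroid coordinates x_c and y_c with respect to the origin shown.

plate: A = 240 × 120 = 28800.00, centroid at (120.00, 60.00).
hole 1: A = −(91 × 53) = -4823.00, centroid at (165.50, 56.50).
hole 2: A = −(54 × 51) = -2754.00, centroid at (72.00, 52.50).
ΣA = 21223.00 in², ΣAx_c = 2459505.50 in³, ΣAy_c = 1310915.50 in³.
x_c = 2459505.50/21223.00 = 115.89 in; y_c = 1310915.50/21223.00 = 61.77 in.

x_c = 115.89 in, y_c = 61.77 in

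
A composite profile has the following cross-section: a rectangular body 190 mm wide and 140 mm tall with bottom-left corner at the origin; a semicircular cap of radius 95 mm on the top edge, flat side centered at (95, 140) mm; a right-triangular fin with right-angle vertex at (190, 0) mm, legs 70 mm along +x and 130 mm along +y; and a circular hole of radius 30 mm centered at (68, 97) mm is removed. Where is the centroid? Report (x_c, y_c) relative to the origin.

x_c = 109.47 mm, y_c = 102.15 mm

rectangular body: A = 190 × 140 = 26600.00, centroid at (95.00, 70.00).
semicircular top: A = ½π·95² = 14176.44, centroid at (95.00, 180.32).
triangular fin: A = ½·70·130 = 4550.00, centroid at (213.33, 43.33).
hole: A = −π·30² = -2827.43, centroid at (68.00, 97.00).
ΣA = 42499.00 mm², ΣAx_c = 4652162.70 mm³, ΣAy_c = 4341190.12 mm³.
x_c = 4652162.70/42499.00 = 109.47 mm; y_c = 4341190.12/42499.00 = 102.15 mm.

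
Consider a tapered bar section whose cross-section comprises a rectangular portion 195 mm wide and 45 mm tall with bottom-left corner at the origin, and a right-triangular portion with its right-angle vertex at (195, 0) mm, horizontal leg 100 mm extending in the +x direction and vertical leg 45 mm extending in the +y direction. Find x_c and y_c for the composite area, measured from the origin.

rectangular portion: A = 195 × 45 = 8775.00, centroid at (97.50, 22.50).
triangular portion: A = ½·100·45 = 2250.00, centroid at (228.33, 15.00).
ΣA = 11025.00 mm², ΣAx_c = 1369312.50 mm³, ΣAy_c = 231187.50 mm³.
x_c = 1369312.50/11025.00 = 124.20 mm; y_c = 231187.50/11025.00 = 20.97 mm.

x_c = 124.20 mm, y_c = 20.97 mm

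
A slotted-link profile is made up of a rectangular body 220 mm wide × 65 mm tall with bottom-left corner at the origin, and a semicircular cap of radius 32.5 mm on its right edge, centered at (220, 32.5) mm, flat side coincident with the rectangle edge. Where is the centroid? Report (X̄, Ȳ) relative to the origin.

Part | A | x̄ᵢ | ȳᵢ | A·x̄ᵢ | A·ȳᵢ
rectangular body | 14300.00 | 110.00 | 32.50 | 1573000.00 | 464750.00
semicircular end | 1659.15 | 233.79 | 32.50 | 387899.21 | 53922.49
Σ | 15959.15 |  |  | 1960899.21 | 518672.49
X̄ = 1960899.21 / 15959.15 = 122.87 mm
Ȳ = 518672.49 / 15959.15 = 32.50 mm

X̄ = 122.87 mm, Ȳ = 32.50 mm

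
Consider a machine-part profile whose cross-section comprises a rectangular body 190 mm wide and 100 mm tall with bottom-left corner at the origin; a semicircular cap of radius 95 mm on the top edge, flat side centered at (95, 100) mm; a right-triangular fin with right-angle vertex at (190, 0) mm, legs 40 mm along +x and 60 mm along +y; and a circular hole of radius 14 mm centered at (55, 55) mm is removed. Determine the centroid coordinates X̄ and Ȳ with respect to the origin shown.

Part | A | x̄ᵢ | ȳᵢ | A·x̄ᵢ | A·ȳᵢ
rectangular body | 19000.00 | 95.00 | 50.00 | 1805000.00 | 950000.00
semicircular top | 14176.44 | 95.00 | 140.32 | 1346761.50 | 1989227.02
triangular fin | 1200.00 | 203.33 | 20.00 | 244000.00 | 24000.00
hole | -615.75 | 55.00 | 55.00 | -33866.37 | -33866.37
Σ | 33760.68 |  |  | 3361895.13 | 2929360.65
X̄ = 3361895.13 / 33760.68 = 99.58 mm
Ȳ = 2929360.65 / 33760.68 = 86.77 mm

X̄ = 99.58 mm, Ȳ = 86.77 mm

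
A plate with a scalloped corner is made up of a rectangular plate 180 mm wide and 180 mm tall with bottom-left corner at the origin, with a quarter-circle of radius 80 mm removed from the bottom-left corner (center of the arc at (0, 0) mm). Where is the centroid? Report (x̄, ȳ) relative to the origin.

x̄ = 100.29 mm, ȳ = 100.29 mm

Part | A | x̄ᵢ | ȳᵢ | A·x̄ᵢ | A·ȳᵢ
plate | 32400.00 | 90.00 | 90.00 | 2916000.00 | 2916000.00
removed quarter-circle | -5026.55 | 33.95 | 33.95 | -170666.67 | -170666.67
Σ | 27373.45 |  |  | 2745333.33 | 2745333.33
x̄ = 2745333.33 / 27373.45 = 100.29 mm
ȳ = 2745333.33 / 27373.45 = 100.29 mm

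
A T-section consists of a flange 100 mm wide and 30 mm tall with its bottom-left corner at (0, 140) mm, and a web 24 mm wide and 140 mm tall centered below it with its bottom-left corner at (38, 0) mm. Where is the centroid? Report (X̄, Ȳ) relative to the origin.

Part | A | x̄ᵢ | ȳᵢ | A·x̄ᵢ | A·ȳᵢ
web | 3360.00 | 50.00 | 70.00 | 168000.00 | 235200.00
flange | 3000.00 | 50.00 | 155.00 | 150000.00 | 465000.00
Σ | 6360.00 |  |  | 318000.00 | 700200.00
X̄ = 318000.00 / 6360.00 = 50.00 mm
Ȳ = 700200.00 / 6360.00 = 110.09 mm

X̄ = 50.00 mm, Ȳ = 110.09 mm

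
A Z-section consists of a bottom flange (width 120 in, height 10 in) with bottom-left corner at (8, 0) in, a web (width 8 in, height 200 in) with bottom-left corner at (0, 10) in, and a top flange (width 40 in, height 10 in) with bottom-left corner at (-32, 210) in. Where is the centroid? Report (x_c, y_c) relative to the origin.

x_c = 26.00 in, y_c = 83.75 in

bottom flange: A = 120 × 10 = 1200.00, centroid at (68.00, 5.00).
web: A = 8 × 200 = 1600.00, centroid at (4.00, 110.00).
top flange: A = 40 × 10 = 400.00, centroid at (-12.00, 215.00).
ΣA = 3200.00 in²
ΣAx_c = (1200.00)(68.00) + (1600.00)(4.00) + (400.00)(-12.00) = 83200.00 in³
ΣAy_c = (1200.00)(5.00) + (1600.00)(110.00) + (400.00)(215.00) = 268000.00 in³
x_c = 83200.00 / 3200.00 = 26.00 in
y_c = 268000.00 / 3200.00 = 83.75 in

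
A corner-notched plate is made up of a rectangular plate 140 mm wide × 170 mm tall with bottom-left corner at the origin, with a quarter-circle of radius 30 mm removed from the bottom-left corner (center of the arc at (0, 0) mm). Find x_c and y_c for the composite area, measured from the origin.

x_c = 71.75 mm, y_c = 87.21 mm

plate: A = 140 × 170 = 23800.00, centroid at (70.00, 85.00).
removed quarter-circle: A = −¼π·30² = -706.86, centroid at (12.73, 12.73).
ΣA = 23093.14 mm², ΣAx_c = 1657000.00 mm³, ΣAy_c = 2014000.00 mm³.
x_c = 1657000.00/23093.14 = 71.75 mm; y_c = 2014000.00/23093.14 = 87.21 mm.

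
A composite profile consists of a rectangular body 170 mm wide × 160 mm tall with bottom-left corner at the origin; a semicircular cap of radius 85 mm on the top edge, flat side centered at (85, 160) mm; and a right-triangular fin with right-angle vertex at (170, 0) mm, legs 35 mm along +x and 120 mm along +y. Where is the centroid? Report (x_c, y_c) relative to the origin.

Part | A | x̄ᵢ | ȳᵢ | A·x̄ᵢ | A·ȳᵢ
rectangular body | 27200.00 | 85.00 | 80.00 | 2312000.00 | 2176000.00
semicircular top | 11349.00 | 85.00 | 196.08 | 964665.29 | 2225257.22
triangular fin | 2100.00 | 181.67 | 40.00 | 381500.00 | 84000.00
Σ | 40649.00 |  |  | 3658165.29 | 4485257.22
x_c = 3658165.29 / 40649.00 = 89.99 mm
y_c = 4485257.22 / 40649.00 = 110.34 mm

x_c = 89.99 mm, y_c = 110.34 mm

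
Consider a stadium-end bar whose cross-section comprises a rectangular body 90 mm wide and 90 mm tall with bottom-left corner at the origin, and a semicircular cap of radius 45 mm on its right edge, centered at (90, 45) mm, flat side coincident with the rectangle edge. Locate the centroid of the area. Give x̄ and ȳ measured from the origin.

x̄ = 63.07 mm, ȳ = 45.00 mm

rectangular body: A = 90 × 90 = 8100.00, centroid at (45.00, 45.00).
semicircular end: A = ½π·45² = 3180.86, centroid at (109.10, 45.00).
ΣA = 11280.86 mm²
ΣAx̄ = (8100.00)(45.00) + (3180.86)(109.10) = 711527.63 mm³
ΣAȳ = (8100.00)(45.00) + (3180.86)(45.00) = 507638.82 mm³
x̄ = 711527.63 / 11280.86 = 63.07 mm
ȳ = 507638.82 / 11280.86 = 45.00 mm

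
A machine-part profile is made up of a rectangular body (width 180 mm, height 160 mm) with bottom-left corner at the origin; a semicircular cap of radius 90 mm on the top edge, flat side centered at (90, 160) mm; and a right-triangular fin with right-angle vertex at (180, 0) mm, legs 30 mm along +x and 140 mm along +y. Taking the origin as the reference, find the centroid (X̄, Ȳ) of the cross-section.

Part | A | x̄ᵢ | ȳᵢ | A·x̄ᵢ | A·ȳᵢ
rectangular body | 28800.00 | 90.00 | 80.00 | 2592000.00 | 2304000.00
semicircular top | 12723.45 | 90.00 | 198.20 | 1145110.52 | 2521752.04
triangular fin | 2100.00 | 190.00 | 46.67 | 399000.00 | 98000.00
Σ | 43623.45 |  |  | 4136110.52 | 4923752.04
X̄ = 4136110.52 / 43623.45 = 94.81 mm
Ȳ = 4923752.04 / 43623.45 = 112.87 mm

X̄ = 94.81 mm, Ȳ = 112.87 mm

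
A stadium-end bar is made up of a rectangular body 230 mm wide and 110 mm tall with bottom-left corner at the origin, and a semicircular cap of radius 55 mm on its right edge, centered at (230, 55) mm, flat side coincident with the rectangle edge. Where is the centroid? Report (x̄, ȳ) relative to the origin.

x̄ = 136.87 mm, ȳ = 55.00 mm

rectangular body: A = 230 × 110 = 25300.00, centroid at (115.00, 55.00).
semicircular end: A = ½π·55² = 4751.66, centroid at (253.34, 55.00).
ΣA = 30051.66 mm², ΣAx̄ = 4113298.21 mm³, ΣAȳ = 1652841.24 mm³.
x̄ = 4113298.21/30051.66 = 136.87 mm; ȳ = 1652841.24/30051.66 = 55.00 mm.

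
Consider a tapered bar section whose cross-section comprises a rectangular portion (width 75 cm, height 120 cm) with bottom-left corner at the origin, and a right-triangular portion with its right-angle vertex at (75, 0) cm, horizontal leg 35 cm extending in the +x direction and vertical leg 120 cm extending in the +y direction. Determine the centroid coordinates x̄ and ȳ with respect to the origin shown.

x̄ = 46.80 cm, ȳ = 56.22 cm

rectangular portion: A = 75 × 120 = 9000.00, centroid at (37.50, 60.00).
triangular portion: A = ½·35·120 = 2100.00, centroid at (86.67, 40.00).
ΣA = 11100.00 cm², ΣAx̄ = 519500.00 cm³, ΣAȳ = 624000.00 cm³.
x̄ = 519500.00/11100.00 = 46.80 cm; ȳ = 624000.00/11100.00 = 56.22 cm.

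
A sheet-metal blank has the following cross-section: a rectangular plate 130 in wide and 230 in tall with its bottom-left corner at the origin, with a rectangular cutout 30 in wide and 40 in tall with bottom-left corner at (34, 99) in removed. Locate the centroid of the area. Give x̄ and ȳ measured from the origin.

x̄ = 65.67 in, ȳ = 114.83 in

plate: A = 130 × 230 = 29900.00, centroid at (65.00, 115.00).
hole: A = −(30 × 40) = -1200.00, centroid at (49.00, 119.00).
ΣA = 28700.00 in²
ΣAx̄ = (29900.00)(65.00) + (-1200.00)(49.00) = 1884700.00 in³
ΣAȳ = (29900.00)(115.00) + (-1200.00)(119.00) = 3295700.00 in³
x̄ = 1884700.00 / 28700.00 = 65.67 in
ȳ = 3295700.00 / 28700.00 = 114.83 in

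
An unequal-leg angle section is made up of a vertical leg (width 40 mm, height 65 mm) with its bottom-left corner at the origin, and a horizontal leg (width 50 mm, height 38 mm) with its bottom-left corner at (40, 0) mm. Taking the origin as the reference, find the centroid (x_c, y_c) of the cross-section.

x_c = 39.00 mm, y_c = 26.80 mm

Part | A | x̄ᵢ | ȳᵢ | A·x̄ᵢ | A·ȳᵢ
vertical leg | 2600.00 | 20.00 | 32.50 | 52000.00 | 84500.00
horizontal leg | 1900.00 | 65.00 | 19.00 | 123500.00 | 36100.00
Σ | 4500.00 |  |  | 175500.00 | 120600.00
x_c = 175500.00 / 4500.00 = 39.00 mm
y_c = 120600.00 / 4500.00 = 26.80 mm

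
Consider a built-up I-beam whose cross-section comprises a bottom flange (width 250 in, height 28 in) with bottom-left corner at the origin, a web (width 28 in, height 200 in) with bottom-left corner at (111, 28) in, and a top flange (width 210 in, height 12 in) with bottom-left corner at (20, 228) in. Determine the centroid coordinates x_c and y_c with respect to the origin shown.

bottom flange: A = 250 × 28 = 7000.00, centroid at (125.00, 14.00).
web: A = 28 × 200 = 5600.00, centroid at (125.00, 128.00).
top flange: A = 210 × 12 = 2520.00, centroid at (125.00, 234.00).
ΣA = 15120.00 in²
ΣAx_c = (7000.00)(125.00) + (5600.00)(125.00) + (2520.00)(125.00) = 1890000.00 in³
ΣAy_c = (7000.00)(14.00) + (5600.00)(128.00) + (2520.00)(234.00) = 1404480.00 in³
x_c = 1890000.00 / 15120.00 = 125.00 in
y_c = 1404480.00 / 15120.00 = 92.89 in

x_c = 125.00 in, y_c = 92.89 in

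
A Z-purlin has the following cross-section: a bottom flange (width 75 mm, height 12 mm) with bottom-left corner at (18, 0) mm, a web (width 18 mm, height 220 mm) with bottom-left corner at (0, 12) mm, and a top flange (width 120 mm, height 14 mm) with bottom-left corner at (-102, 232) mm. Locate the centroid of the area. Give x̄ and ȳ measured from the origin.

bottom flange: A = 75 × 12 = 900.00, centroid at (55.50, 6.00).
web: A = 18 × 220 = 3960.00, centroid at (9.00, 122.00).
top flange: A = 120 × 14 = 1680.00, centroid at (-42.00, 239.00).
ΣA = 6540.00 mm²
ΣAx̄ = (900.00)(55.50) + (3960.00)(9.00) + (1680.00)(-42.00) = 15030.00 mm³
ΣAȳ = (900.00)(6.00) + (3960.00)(122.00) + (1680.00)(239.00) = 890040.00 mm³
x̄ = 15030.00 / 6540.00 = 2.30 mm
ȳ = 890040.00 / 6540.00 = 136.09 mm

x̄ = 2.30 mm, ȳ = 136.09 mm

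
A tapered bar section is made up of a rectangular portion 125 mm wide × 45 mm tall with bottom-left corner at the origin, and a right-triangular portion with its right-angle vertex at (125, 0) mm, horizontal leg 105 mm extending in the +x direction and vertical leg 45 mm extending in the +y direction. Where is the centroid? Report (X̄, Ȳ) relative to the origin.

X̄ = 91.34 mm, Ȳ = 20.28 mm

rectangular portion: A = 125 × 45 = 5625.00, centroid at (62.50, 22.50).
triangular portion: A = ½·105·45 = 2362.50, centroid at (160.00, 15.00).
ΣA = 7987.50 mm², ΣAX̄ = 729562.50 mm³, ΣAȲ = 162000.00 mm³.
X̄ = 729562.50/7987.50 = 91.34 mm; Ȳ = 162000.00/7987.50 = 20.28 mm.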